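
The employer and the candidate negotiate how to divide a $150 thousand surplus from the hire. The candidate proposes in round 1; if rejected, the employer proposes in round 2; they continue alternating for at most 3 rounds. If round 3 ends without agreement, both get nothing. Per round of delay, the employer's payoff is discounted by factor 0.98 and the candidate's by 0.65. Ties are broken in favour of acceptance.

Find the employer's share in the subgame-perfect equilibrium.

Round 3 (the candidate proposes): the employer will accept anything ≥ 0, so the candidate offers 0 and keeps 150.
Round 2 (the employer proposes): the candidate can get 150 next round, worth 0.65 × 150 = 97.5 now. The employer offers 97.5 and keeps 150 − 97.5 = 52.5.
Round 1 (the candidate proposes): the employer can get 52.5 next round, worth 0.98 × 52.5 = 51.45 now, so the candidate offers 51.45, keeping 98.55.

51.45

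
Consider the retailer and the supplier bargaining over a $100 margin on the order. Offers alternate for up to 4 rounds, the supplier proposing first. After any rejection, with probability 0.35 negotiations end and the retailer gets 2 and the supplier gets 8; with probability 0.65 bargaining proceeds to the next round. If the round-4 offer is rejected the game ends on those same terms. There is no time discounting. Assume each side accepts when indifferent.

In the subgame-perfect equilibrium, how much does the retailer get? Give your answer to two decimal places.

By backward induction:
Round 4 (the retailer proposes): the supplier gets 8 if talks fail, so the retailer offers 8 and keeps 92.
Round 3 (the supplier proposes): rejecting gives the retailer an expected 0.65 × 92 + 0.35 × 2 = 60.5, so the supplier offers 60.5, keeping 39.5.
Round 2 (the retailer proposes): rejecting gives the supplier an expected 0.65 × 39.5 + 0.35 × 8 = 28.475. The retailer offers 28.475 and keeps 100 − 28.475 = 71.525.
Round 1 (the supplier proposes): rejecting gives the retailer an expected 0.65 × 71.525 + 0.35 × 2 = 47.19125; the supplier offers that and keeps 52.80875.

47.19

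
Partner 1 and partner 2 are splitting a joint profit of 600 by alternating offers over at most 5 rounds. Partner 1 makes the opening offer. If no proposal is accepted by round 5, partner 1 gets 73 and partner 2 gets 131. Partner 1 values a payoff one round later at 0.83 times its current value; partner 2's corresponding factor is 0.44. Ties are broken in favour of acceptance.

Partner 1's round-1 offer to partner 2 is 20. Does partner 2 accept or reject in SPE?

Work out partner 2's continuation value if the offer is rejected.
Round 5 (partner 1 proposes): partner 2 gets 131 if talks fail, so partner 1 offers 131 and keeps 469.
Round 4 (partner 2 proposes): partner 1 can get 469 next round, worth 0.83 × 469 = 389.27 now, so partner 2 offers 389.27, keeping 210.73.
Round 3 (partner 1 proposes): partner 2 can get 210.73 next round, worth 0.44 × 210.73 = 92.7212 now. Partner 1 offers 92.7212 and keeps 600 − 92.7212 = 507.2788.
Round 2 (partner 2 proposes): partner 1 can get 507.2788 next round, worth 0.83 × 507.2788 = 421.041404 now. Partner 2 offers 421.041404 and keeps 600 − 421.041404 = 178.958596.
So by rejecting in round 1, partner 2 gets 178.958596 next round, worth 0.44 × 178.958596 = 78.74178224 now.
Offer 20 < 78.74178224, so partner 2 rejects.

Reject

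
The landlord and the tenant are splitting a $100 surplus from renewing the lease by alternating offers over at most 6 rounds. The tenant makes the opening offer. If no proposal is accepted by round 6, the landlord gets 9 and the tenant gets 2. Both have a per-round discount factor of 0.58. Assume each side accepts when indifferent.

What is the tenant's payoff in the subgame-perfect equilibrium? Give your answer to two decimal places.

61.01

Work backward from the last round.
Round 6 (the landlord proposes): the tenant gets 2 if talks fail, so the landlord offers 2 and keeps 98.
Round 5 (the tenant proposes): the landlord can get 98 next round, worth 0.58 × 98 = 56.84 now; the tenant offers that and keeps 43.16.
Round 4 (the landlord proposes): the tenant can get 43.16 next round, worth 0.58 × 43.16 = 25.0328 now. The landlord offers 25.0328 and keeps 100 − 25.0328 = 74.9672.
Round 3 (the tenant proposes): the landlord can get 74.9672 next round, worth 0.58 × 74.9672 = 43.480976 now, so the tenant offers 43.480976, keeping 56.519024.
Round 2 (the landlord proposes): the tenant can get 56.519024 next round, worth 0.58 × 56.519024 = 32.78103392 now; the landlord offers that and keeps 67.21896608.
Round 1 (the tenant proposes): the landlord can get 67.21896608 next round, worth 0.58 × 67.21896608 = 38.9870003264 now. The tenant offers 38.9870003264 and keeps 100 − 38.9870003264 = 61.0129996736.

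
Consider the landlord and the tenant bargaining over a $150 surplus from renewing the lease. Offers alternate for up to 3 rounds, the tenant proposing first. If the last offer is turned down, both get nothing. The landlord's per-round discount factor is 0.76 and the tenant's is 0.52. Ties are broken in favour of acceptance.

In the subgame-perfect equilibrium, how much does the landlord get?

Work backward from the last round.
Round 3 (the tenant proposes): the landlord will accept anything ≥ 0, so the tenant offers 0 and keeps 150.
Round 2 (the landlord proposes): the tenant can get 150 next round, worth 0.52 × 150 = 78 now, so the landlord offers 78, keeping 72.
Round 1 (the tenant proposes): the landlord can get 72 next round, worth 0.76 × 72 = 54.72 now, so the tenant offers 54.72, keeping 95.28.

54.72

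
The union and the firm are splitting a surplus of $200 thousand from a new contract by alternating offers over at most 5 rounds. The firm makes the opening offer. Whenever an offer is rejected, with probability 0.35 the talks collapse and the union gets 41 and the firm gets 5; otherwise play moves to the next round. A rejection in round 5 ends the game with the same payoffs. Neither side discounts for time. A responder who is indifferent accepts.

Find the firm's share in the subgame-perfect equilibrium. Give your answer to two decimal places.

109.16

By backward induction:
Round 5 (the firm proposes): the union gets 41 if talks fail, so the firm offers 41 and keeps 159.
Round 4 (the union proposes): rejecting gives the firm an expected 0.65 × 159 + 0.35 × 5 = 105.1. The union offers 105.1 and keeps 200 − 105.1 = 94.9.
Round 3 (the firm proposes): rejecting gives the union an expected 0.65 × 94.9 + 0.35 × 41 = 76.035; the firm offers that and keeps 123.965.
Round 2 (the union proposes): rejecting gives the firm an expected 0.65 × 123.965 + 0.35 × 5 = 82.32725; the union offers that and keeps 117.67275.
Round 1 (the firm proposes): rejecting gives the union an expected 0.65 × 117.67275 + 0.35 × 41 = 90.8372875. The firm offers 90.8372875 and keeps 200 − 90.8372875 = 109.1627125.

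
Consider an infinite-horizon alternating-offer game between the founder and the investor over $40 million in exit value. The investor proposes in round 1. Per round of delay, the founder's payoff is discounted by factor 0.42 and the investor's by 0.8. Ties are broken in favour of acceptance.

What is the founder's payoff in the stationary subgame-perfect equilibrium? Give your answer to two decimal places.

Let x be the investor's share when the investor proposes and y be the founder's share when the founder proposes.
The founder accepts iff offered ≥ 0.42·y, so x = 40 − 0.42y. Symmetrically y = 40 − 0.8x.
Substituting: x = 40 − 0.42(40 − 0.8x), giving x(1 − 0.8·0.42) = 40(1 − 0.42).
So x = 40 × 0.58 / 0.664 ≈ 34.9398, and the founder receives 40 − x ≈ 5.0602.

5.06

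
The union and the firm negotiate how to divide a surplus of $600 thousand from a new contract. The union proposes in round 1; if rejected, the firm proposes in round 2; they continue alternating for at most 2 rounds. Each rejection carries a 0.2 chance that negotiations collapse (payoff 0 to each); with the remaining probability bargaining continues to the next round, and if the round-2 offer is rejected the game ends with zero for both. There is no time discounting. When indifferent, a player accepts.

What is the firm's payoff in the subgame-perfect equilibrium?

480

Round 2 (the firm proposes): rejection yields 0 for the union; the firm offers 0 and keeps 600.
Round 1 (the union proposes): rejecting gives the firm an expected 0.8 × 600 = 480, so the union offers 480, keeping 120.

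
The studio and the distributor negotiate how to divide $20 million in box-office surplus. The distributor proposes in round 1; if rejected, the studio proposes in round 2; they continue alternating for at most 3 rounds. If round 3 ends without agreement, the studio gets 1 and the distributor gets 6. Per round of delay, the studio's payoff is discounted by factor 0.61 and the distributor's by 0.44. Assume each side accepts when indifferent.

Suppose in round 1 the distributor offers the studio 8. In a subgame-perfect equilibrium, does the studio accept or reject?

Accept

Round 3 (the distributor proposes): the studio gets 1 if talks fail, so the distributor offers 1 and keeps 19.
Round 2 (the studio proposes): the distributor can get 19 next round, worth 0.44 × 19 = 8.36 now, so the studio offers 8.36, keeping 11.64.
So by rejecting in round 1, the studio gets 11.64 next round, worth 0.61 × 11.64 = 7.1004 now.
Offer 8 ≥ 7.1004, so the studio accepts.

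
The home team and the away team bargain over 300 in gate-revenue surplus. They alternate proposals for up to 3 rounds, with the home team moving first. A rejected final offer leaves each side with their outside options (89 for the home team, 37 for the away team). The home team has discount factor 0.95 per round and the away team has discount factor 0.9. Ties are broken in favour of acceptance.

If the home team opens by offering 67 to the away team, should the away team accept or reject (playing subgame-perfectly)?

Round 3 (the home team proposes): the away team gets 37 if talks fail, so the home team offers 37 and keeps 263.
Round 2 (the away team proposes): the home team can get 263 next round, worth 0.95 × 263 = 249.85 now. The away team offers 249.85 and keeps 300 − 249.85 = 50.15.
So by rejecting in round 1, the away team gets 50.15 next round, worth 0.9 × 50.15 = 45.135 now.
Offer 67 ≥ 45.135, so the away team accepts.

Accept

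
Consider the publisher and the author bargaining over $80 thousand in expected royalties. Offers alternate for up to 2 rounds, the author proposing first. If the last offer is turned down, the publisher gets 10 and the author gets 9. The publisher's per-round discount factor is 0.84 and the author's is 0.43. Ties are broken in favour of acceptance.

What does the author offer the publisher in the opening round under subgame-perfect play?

59.64

Round 2 (the publisher proposes): the author gets 9 if talks fail, so the publisher offers 9 and keeps 71.
Round 1 (the author proposes): the publisher can get 71 next round, worth 0.84 × 71 = 59.64 now. The author offers 59.64 and keeps 80 − 59.64 = 20.36.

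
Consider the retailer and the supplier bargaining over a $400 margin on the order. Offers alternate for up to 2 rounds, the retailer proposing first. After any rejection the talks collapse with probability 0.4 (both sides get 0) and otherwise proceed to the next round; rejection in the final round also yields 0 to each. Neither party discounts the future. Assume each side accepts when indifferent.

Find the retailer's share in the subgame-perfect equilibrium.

Round 2 (the supplier proposes): rejection yields 0 for the retailer; the supplier offers 0 and keeps 400.
Round 1 (the retailer proposes): rejecting gives the supplier an expected 0.6 × 400 = 240, so the retailer offers 240, keeping 160.

160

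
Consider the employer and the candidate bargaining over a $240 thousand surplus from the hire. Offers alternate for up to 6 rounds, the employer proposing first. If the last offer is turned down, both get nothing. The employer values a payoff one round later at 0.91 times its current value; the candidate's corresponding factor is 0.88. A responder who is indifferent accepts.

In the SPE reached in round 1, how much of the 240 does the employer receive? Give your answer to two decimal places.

By backward induction:
Round 6 (the candidate proposes): the employer will accept anything ≥ 0, so the candidate offers 0 and keeps 240.
Round 5 (the employer proposes): the candidate can get 240 next round, worth 0.88 × 240 = 211.2 now, so the employer offers 211.2, keeping 28.8.
Round 4 (the candidate proposes): the employer can get 28.8 next round, worth 0.91 × 28.8 = 26.208 now; the candidate offers that and keeps 213.792.
Round 3 (the employer proposes): the candidate can get 213.792 next round, worth 0.88 × 213.792 = 188.13696 now; the employer offers that and keeps 51.86304.
Round 2 (the candidate proposes): the employer can get 51.86304 next round, worth 0.91 × 51.86304 = 47.1953664 now; the candidate offers that and keeps 192.8046336.
Round 1 (the employer proposes): the candidate can get 192.8046336 next round, worth 0.88 × 192.8046336 = 169.668077568 now; the employer offers that and keeps 70.331922432.

70.33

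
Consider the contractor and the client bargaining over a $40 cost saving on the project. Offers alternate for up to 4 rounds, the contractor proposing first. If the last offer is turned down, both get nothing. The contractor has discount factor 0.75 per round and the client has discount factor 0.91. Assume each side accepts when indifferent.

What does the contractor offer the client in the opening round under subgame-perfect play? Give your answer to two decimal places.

Work backward from the last round.
Round 4 (the client proposes): the contractor will accept anything ≥ 0, so the client offers 0 and keeps 40.
Round 3 (the contractor proposes): the client can get 40 next round, worth 0.91 × 40 = 36.4 now, so the contractor offers 36.4, keeping 3.6.
Round 2 (the client proposes): the contractor can get 3.6 next round, worth 0.75 × 3.6 = 2.7 now, so the client offers 2.7, keeping 37.3.
Round 1 (the contractor proposes): the client can get 37.3 next round, worth 0.91 × 37.3 = 33.943 now. The contractor offers 33.943 and keeps 40 − 33.943 = 6.057.

33.94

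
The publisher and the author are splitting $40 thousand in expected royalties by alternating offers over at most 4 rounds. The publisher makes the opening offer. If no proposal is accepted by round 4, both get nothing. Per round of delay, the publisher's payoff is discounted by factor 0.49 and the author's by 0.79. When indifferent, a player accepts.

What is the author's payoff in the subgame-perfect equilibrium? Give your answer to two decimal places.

28.35

Round 4 (the author proposes): the publisher will accept anything ≥ 0, so the author offers 0 and keeps 40.
Round 3 (the publisher proposes): the author can get 40 next round, worth 0.79 × 40 = 31.6 now, so the publisher offers 31.6, keeping 8.4.
Round 2 (the author proposes): the publisher can get 8.4 next round, worth 0.49 × 8.4 = 4.116 now; the author offers that and keeps 35.884.
Round 1 (the publisher proposes): the author can get 35.884 next round, worth 0.79 × 35.884 = 28.34836 now. The publisher offers 28.34836 and keeps 40 − 28.34836 = 11.65164.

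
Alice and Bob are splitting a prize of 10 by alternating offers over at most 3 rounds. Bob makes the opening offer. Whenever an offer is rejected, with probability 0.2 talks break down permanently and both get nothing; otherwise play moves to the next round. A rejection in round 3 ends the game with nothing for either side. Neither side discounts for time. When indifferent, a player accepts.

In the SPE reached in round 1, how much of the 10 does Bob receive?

8.4

Round 3 (Bob proposes): Alice will accept anything ≥ 0, so Bob offers 0 and keeps 10.
Round 2 (Alice proposes): rejecting gives Bob an expected 0.8 × 10 = 8, so Alice offers 8, keeping 2.
Round 1 (Bob proposes): rejecting gives Alice an expected 0.8 × 2 = 1.6. Bob offers 1.6 and keeps 10 − 1.6 = 8.4.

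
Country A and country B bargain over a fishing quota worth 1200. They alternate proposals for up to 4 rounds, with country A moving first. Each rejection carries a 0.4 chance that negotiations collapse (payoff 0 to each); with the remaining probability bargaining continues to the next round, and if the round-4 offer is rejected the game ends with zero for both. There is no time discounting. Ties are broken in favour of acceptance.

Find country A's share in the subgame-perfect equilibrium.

By backward induction:
Round 4 (country B proposes): country A will accept anything ≥ 0, so country B offers 0 and keeps 1200.
Round 3 (country A proposes): rejecting gives country B an expected 0.6 × 1200 = 720, so country A offers 720, keeping 480.
Round 2 (country B proposes): rejecting gives country A an expected 0.6 × 480 = 288, so country B offers 288, keeping 912.
Round 1 (country A proposes): rejecting gives country B an expected 0.6 × 912 = 547.2; country A offers that and keeps 652.8.

652.8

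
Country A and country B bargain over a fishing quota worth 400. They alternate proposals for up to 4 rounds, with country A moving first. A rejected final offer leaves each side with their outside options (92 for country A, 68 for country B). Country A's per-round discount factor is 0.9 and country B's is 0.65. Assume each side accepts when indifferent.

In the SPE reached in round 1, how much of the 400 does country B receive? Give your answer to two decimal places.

143.12

By backward induction:
Round 4 (country B proposes): country A gets 92 if talks fail, so country B offers 92 and keeps 308.
Round 3 (country A proposes): country B can get 308 next round, worth 0.65 × 308 = 200.2 now. Country A offers 200.2 and keeps 400 − 200.2 = 199.8.
Round 2 (country B proposes): country A can get 199.8 next round, worth 0.9 × 199.8 = 179.82 now, so country B offers 179.82, keeping 220.18.
Round 1 (country A proposes): country B can get 220.18 next round, worth 0.65 × 220.18 = 143.117 now; country A offers that and keeps 256.883.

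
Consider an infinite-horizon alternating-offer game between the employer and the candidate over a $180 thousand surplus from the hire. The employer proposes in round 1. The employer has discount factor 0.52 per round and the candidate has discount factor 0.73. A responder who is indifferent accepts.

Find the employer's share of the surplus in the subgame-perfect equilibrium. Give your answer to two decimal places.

78.34

In a stationary SPE each proposer offers the other exactly their discounted continuation value.
If the employer keeps x when proposing and the candidate keeps y when proposing, then x = 180 − 0.73y and y = 180 − 0.52x.
Solving: x = 180(1 − 0.73) / (1 − 0.52·0.73) = 48.6 / 0.6204 ≈ 78.3366.
The candidate gets 180 − 78.3366 ≈ 101.6634.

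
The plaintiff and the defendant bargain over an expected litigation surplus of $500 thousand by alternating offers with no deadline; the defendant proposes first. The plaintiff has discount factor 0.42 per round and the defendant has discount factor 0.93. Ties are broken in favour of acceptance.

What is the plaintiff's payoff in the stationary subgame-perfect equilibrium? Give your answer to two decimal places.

24.12

When the defendant proposes, the plaintiff accepts any offer worth at least 0.42 times what the plaintiff would get by proposing next round; and vice versa.
This gives x = 500 − 0.42y and y = 500 − 0.93x, where x and y are each side's share when it proposes.
Hence (1 − 0.42·0.93)x = 500(1 − 0.42), i.e. 0.6094·x = 290.
x ≈ 475.8779; the plaintiff's share is 500 − x ≈ 24.1221.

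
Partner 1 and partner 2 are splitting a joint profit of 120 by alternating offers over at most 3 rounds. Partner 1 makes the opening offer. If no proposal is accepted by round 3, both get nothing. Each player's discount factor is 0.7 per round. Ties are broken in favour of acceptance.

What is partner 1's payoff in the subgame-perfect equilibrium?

Round 3 (partner 1 proposes): rejection yields 0 for partner 2; partner 1 offers 0 and keeps 120.
Round 2 (partner 2 proposes): partner 1 can get 120 next round, worth 0.7 × 120 = 84 now; partner 2 offers that and keeps 36.
Round 1 (partner 1 proposes): partner 2 can get 36 next round, worth 0.7 × 36 = 25.2 now; partner 1 offers that and keeps 94.8.

94.8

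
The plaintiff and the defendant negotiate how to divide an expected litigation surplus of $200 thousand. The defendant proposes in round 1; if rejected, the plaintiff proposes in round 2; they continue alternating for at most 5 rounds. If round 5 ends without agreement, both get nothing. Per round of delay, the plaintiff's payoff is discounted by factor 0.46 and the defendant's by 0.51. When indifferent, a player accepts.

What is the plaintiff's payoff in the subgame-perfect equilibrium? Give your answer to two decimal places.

55.66

Round 5 (the defendant proposes): rejection yields 0 for the plaintiff; the defendant offers 0 and keeps 200.
Round 4 (the plaintiff proposes): the defendant can get 200 next round, worth 0.51 × 200 = 102 now, so the plaintiff offers 102, keeping 98.
Round 3 (the defendant proposes): the plaintiff can get 98 next round, worth 0.46 × 98 = 45.08 now, so the defendant offers 45.08, keeping 154.92.
Round 2 (the plaintiff proposes): the defendant can get 154.92 next round, worth 0.51 × 154.92 = 79.0092 now. The plaintiff offers 79.0092 and keeps 200 − 79.0092 = 120.9908.
Round 1 (the defendant proposes): the plaintiff can get 120.9908 next round, worth 0.46 × 120.9908 = 55.655768 now, so the defendant offers 55.655768, keeping 144.344232.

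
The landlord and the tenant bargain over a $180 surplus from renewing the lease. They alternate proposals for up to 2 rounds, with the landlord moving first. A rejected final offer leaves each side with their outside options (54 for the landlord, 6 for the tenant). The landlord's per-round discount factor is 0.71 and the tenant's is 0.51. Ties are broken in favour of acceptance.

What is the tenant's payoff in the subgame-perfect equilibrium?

Round 2 (the tenant proposes): the landlord gets 54 if talks fail, so the tenant offers 54 and keeps 126.
Round 1 (the landlord proposes): the tenant can get 126 next round, worth 0.51 × 126 = 64.26 now; the landlord offers that and keeps 115.74.

64.26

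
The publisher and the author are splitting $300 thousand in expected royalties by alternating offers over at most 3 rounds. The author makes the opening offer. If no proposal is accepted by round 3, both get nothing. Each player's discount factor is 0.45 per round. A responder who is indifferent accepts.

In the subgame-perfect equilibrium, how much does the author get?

225.75

Round 3 (the author proposes): rejection yields 0 for the publisher; the author offers 0 and keeps 300.
Round 2 (the publisher proposes): the author can get 300 next round, worth 0.45 × 300 = 135 now. The publisher offers 135 and keeps 300 − 135 = 165.
Round 1 (the author proposes): the publisher can get 165 next round, worth 0.45 × 165 = 74.25 now; the author offers that and keeps 225.75.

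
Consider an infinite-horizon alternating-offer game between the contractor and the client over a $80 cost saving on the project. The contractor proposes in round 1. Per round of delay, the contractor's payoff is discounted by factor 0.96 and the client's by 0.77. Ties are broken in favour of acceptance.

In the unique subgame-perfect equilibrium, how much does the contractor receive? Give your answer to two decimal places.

Let x be the contractor's share when the contractor proposes and y be the client's share when the client proposes.
The client accepts iff offered ≥ 0.77·y, so x = 80 − 0.77y. Symmetrically y = 80 − 0.96x.
Substituting: x = 80 − 0.77(80 − 0.96x), giving x(1 − 0.96·0.77) = 80(1 − 0.77).
So x = 80 × 0.23 / 0.2608 ≈ 70.5521, and the client receives 80 − x ≈ 9.4479.

70.55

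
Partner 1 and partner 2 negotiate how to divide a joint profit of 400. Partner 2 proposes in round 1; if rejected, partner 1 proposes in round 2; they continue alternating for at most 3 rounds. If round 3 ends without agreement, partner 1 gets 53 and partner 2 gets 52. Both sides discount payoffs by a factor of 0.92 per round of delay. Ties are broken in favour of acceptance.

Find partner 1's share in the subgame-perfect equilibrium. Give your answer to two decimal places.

74.30

By backward induction:
Round 3 (partner 2 proposes): partner 1 gets 53 if talks fail, so partner 2 offers 53 and keeps 347.
Round 2 (partner 1 proposes): partner 2 can get 347 next round, worth 0.92 × 347 = 319.24 now. Partner 1 offers 319.24 and keeps 400 − 319.24 = 80.76.
Round 1 (partner 2 proposes): partner 1 can get 80.76 next round, worth 0.92 × 80.76 = 74.2992 now; partner 2 offers that and keeps 325.7008.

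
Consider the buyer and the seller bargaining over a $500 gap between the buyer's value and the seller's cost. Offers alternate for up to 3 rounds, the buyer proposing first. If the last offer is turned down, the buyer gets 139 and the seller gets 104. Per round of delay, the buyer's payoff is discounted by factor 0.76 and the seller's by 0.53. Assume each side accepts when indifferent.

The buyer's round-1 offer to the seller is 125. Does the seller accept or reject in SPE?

Accept

Work out the seller's continuation value if the offer is rejected.
Round 3 (the buyer proposes): the seller gets 104 if talks fail, so the buyer offers 104 and keeps 396.
Round 2 (the seller proposes): the buyer can get 396 next round, worth 0.76 × 396 = 300.96 now. The seller offers 300.96 and keeps 500 − 300.96 = 199.04.
So by rejecting in round 1, the seller gets 199.04 next round, worth 0.53 × 199.04 = 105.4912 now.
Offer 125 ≥ 105.4912, so the seller accepts.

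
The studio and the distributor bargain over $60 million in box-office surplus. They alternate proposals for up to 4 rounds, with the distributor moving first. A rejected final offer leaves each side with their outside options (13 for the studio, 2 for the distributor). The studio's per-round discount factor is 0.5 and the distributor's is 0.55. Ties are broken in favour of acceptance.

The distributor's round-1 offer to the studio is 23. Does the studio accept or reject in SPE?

Accept

Work out the studio's continuation value if the offer is rejected.
Round 4 (the studio proposes): the distributor gets 2 if talks fail, so the studio offers 2 and keeps 58.
Round 3 (the distributor proposes): the studio can get 58 next round, worth 0.5 × 58 = 29 now, so the distributor offers 29, keeping 31.
Round 2 (the studio proposes): the distributor can get 31 next round, worth 0.55 × 31 = 17.05 now; the studio offers that and keeps 42.95.
So by rejecting in round 1, the studio gets 42.95 next round, worth 0.5 × 42.95 = 21.475 now.
Offer 23 ≥ 21.475, so the studio accepts.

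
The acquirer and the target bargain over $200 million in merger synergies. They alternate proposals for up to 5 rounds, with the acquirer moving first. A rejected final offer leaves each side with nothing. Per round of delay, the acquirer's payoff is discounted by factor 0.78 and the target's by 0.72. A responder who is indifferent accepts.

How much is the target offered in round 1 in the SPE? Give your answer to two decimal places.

Round 5 (the acquirer proposes): the target will accept anything ≥ 0, so the acquirer offers 0 and keeps 200.
Round 4 (the target proposes): the acquirer can get 200 next round, worth 0.78 × 200 = 156 now, so the target offers 156, keeping 44.
Round 3 (the acquirer proposes): the target can get 44 next round, worth 0.72 × 44 = 31.68 now; the acquirer offers that and keeps 168.32.
Round 2 (the target proposes): the acquirer can get 168.32 next round, worth 0.78 × 168.32 = 131.2896 now, so the target offers 131.2896, keeping 68.7104.
Round 1 (the acquirer proposes): the target can get 68.7104 next round, worth 0.72 × 68.7104 = 49.471488 now; the acquirer offers that and keeps 150.528512.

49.47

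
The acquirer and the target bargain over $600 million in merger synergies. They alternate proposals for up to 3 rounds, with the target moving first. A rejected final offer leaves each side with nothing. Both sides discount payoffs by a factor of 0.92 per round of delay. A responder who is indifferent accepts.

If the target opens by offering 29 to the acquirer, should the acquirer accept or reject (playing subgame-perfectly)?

Reject

Round 3 (the target proposes): the acquirer will accept anything ≥ 0, so the target offers 0 and keeps 600.
Round 2 (the acquirer proposes): the target can get 600 next round, worth 0.92 × 600 = 552 now, so the acquirer offers 552, keeping 48.
So by rejecting in round 1, the acquirer gets 48 next round, worth 0.92 × 48 = 44.16 now.
Offer 29 < 44.16, so the acquirer rejects.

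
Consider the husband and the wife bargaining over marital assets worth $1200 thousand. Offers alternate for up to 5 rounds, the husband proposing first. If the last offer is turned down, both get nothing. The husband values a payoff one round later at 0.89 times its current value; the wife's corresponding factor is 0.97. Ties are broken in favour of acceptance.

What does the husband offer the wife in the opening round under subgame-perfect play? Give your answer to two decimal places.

238.58

Round 5 (the husband proposes): rejection yields 0 for the wife; the husband offers 0 and keeps 1200.
Round 4 (the wife proposes): the husband can get 1200 next round, worth 0.89 × 1200 = 1068 now. The wife offers 1068 and keeps 1200 − 1068 = 132.
Round 3 (the husband proposes): the wife can get 132 next round, worth 0.97 × 132 = 128.04 now. The husband offers 128.04 and keeps 1200 − 128.04 = 1071.96.
Round 2 (the wife proposes): the husband can get 1071.96 next round, worth 0.89 × 1071.96 = 954.0444 now; the wife offers that and keeps 245.9556.
Round 1 (the husband proposes): the wife can get 245.9556 next round, worth 0.97 × 245.9556 = 238.576932 now; the husband offers that and keeps 961.423068.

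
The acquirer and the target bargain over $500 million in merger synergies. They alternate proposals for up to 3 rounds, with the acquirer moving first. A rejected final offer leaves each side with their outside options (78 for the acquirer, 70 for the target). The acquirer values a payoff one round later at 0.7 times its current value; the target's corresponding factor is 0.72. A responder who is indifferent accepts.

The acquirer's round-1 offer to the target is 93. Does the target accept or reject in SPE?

Reject

Work out the target's continuation value if the offer is rejected.
Round 3 (the acquirer proposes): the target gets 70 if talks fail, so the acquirer offers 70 and keeps 430.
Round 2 (the target proposes): the acquirer can get 430 next round, worth 0.7 × 430 = 301 now, so the target offers 301, keeping 199.
So by rejecting in round 1, the target gets 199 next round, worth 0.72 × 199 = 143.28 now.
Offer 93 < 143.28, so the target rejects.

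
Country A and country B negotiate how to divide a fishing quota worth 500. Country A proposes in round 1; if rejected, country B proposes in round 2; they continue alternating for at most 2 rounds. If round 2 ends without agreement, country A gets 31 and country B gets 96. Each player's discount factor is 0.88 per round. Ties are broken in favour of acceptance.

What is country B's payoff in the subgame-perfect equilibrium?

412.72

Solve by backward induction from round 2.
Round 2 (country B proposes): country A gets 31 if talks fail, so country B offers 31 and keeps 469.
Round 1 (country A proposes): country B can get 469 next round, worth 0.88 × 469 = 412.72 now. Country A offers 412.72 and keeps 500 − 412.72 = 87.28.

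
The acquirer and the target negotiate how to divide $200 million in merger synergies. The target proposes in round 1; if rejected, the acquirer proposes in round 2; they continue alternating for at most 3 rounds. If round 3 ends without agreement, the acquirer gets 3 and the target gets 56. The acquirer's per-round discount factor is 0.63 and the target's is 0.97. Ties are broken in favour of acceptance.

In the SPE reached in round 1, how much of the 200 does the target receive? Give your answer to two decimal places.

By backward induction:
Round 3 (the target proposes): the acquirer gets 3 if talks fail, so the target offers 3 and keeps 197.
Round 2 (the acquirer proposes): the target can get 197 next round, worth 0.97 × 197 = 191.09 now. The acquirer offers 191.09 and keeps 200 − 191.09 = 8.91.
Round 1 (the target proposes): the acquirer can get 8.91 next round, worth 0.63 × 8.91 = 5.6133 now; the target offers that and keeps 194.3867.

194.39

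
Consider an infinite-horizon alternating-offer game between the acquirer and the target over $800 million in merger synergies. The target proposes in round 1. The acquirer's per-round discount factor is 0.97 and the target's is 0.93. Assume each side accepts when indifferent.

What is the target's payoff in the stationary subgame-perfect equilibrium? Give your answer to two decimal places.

245.15

When the target proposes, the acquirer accepts any offer worth at least 0.97 times what the acquirer would get by proposing next round; and vice versa.
This gives x = 800 − 0.97y and y = 800 − 0.93x, where x and y are each side's share when it proposes.
Hence (1 − 0.97·0.93)x = 800(1 − 0.97), i.e. 0.0979·x = 24.
x ≈ 245.1481; the acquirer's share is 800 − x ≈ 554.8519.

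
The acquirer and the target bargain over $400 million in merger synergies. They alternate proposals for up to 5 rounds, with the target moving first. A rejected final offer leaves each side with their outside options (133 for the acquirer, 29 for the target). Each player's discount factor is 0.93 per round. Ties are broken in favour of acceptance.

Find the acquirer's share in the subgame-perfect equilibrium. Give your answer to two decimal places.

148.05

By backward induction:
Round 5 (the target proposes): the acquirer gets 133 if talks fail, so the target offers 133 and keeps 267.
Round 4 (the acquirer proposes): the target can get 267 next round, worth 0.93 × 267 = 248.31 now; the acquirer offers that and keeps 151.69.
Round 3 (the target proposes): the acquirer can get 151.69 next round, worth 0.93 × 151.69 = 141.0717 now; the target offers that and keeps 258.9283.
Round 2 (the acquirer proposes): the target can get 258.9283 next round, worth 0.93 × 258.9283 = 240.803319 now, so the acquirer offers 240.803319, keeping 159.196681.
Round 1 (the target proposes): the acquirer can get 159.196681 next round, worth 0.93 × 159.196681 = 148.05291333 now, so the target offers 148.05291333, keeping 251.94708667.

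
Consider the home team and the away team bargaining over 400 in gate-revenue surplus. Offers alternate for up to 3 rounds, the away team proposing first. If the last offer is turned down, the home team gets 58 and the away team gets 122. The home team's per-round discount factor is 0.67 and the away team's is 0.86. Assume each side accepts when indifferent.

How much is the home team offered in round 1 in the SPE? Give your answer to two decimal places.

70.94

Round 3 (the away team proposes): the home team gets 58 if talks fail, so the away team offers 58 and keeps 342.
Round 2 (the home team proposes): the away team can get 342 next round, worth 0.86 × 342 = 294.12 now; the home team offers that and keeps 105.88.
Round 1 (the away team proposes): the home team can get 105.88 next round, worth 0.67 × 105.88 = 70.9396 now, so the away team offers 70.9396, keeping 329.0604.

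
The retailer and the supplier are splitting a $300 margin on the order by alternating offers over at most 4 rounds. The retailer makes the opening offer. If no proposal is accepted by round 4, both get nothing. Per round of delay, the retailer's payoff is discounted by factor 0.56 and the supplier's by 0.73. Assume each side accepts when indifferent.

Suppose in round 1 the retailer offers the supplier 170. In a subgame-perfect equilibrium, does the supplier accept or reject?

Round 4 (the supplier proposes): rejection yields 0 for the retailer; the supplier offers 0 and keeps 300.
Round 3 (the retailer proposes): the supplier can get 300 next round, worth 0.73 × 300 = 219 now; the retailer offers that and keeps 81.
Round 2 (the supplier proposes): the retailer can get 81 next round, worth 0.56 × 81 = 45.36 now, so the supplier offers 45.36, keeping 254.64.
So by rejecting in round 1, the supplier gets 254.64 next round, worth 0.73 × 254.64 = 185.8872 now.
Offer 170 < 185.8872, so the supplier rejects.

Reject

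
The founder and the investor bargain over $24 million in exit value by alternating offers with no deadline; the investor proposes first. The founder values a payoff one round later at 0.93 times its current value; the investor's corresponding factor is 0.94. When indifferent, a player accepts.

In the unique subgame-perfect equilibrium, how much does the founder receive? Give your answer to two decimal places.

10.65

When the investor proposes, the founder accepts any offer worth at least 0.93 times what the founder would get by proposing next round; and vice versa.
This gives x = 24 − 0.93y and y = 24 − 0.94x, where x and y are each side's share when it proposes.
Hence (1 − 0.93·0.94)x = 24(1 − 0.93), i.e. 0.1258·x = 1.68.
x ≈ 13.3545; the founder's share is 24 − x ≈ 10.6455.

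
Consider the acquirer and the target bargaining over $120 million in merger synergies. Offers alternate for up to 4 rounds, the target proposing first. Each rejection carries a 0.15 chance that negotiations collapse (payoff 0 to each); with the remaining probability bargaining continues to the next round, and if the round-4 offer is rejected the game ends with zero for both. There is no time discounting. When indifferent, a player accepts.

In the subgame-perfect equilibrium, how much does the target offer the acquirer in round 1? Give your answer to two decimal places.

Round 4 (the acquirer proposes): the target will accept anything ≥ 0, so the acquirer offers 0 and keeps 120.
Round 3 (the target proposes): rejecting gives the acquirer an expected 0.85 × 120 = 102, so the target offers 102, keeping 18.
Round 2 (the acquirer proposes): rejecting gives the target an expected 0.85 × 18 = 15.3. The acquirer offers 15.3 and keeps 120 − 15.3 = 104.7.
Round 1 (the target proposes): rejecting gives the acquirer an expected 0.85 × 104.7 = 88.995, so the target offers 88.995, keeping 31.005.

89.00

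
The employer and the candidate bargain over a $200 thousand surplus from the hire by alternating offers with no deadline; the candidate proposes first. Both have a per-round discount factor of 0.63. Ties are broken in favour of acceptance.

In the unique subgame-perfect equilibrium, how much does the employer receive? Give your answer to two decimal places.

77.30

When the candidate proposes, the employer accepts any offer worth at least 0.63 times what the employer would get by proposing next round; and vice versa.
This gives x = 200 − 0.63y and y = 200 − 0.63x, where x and y are each side's share when it proposes.
Hence (1 − 0.63·0.63)x = 200(1 − 0.63), i.e. 0.6031·x = 74.
x ≈ 122.6994; the employer's share is 200 − x ≈ 77.3006.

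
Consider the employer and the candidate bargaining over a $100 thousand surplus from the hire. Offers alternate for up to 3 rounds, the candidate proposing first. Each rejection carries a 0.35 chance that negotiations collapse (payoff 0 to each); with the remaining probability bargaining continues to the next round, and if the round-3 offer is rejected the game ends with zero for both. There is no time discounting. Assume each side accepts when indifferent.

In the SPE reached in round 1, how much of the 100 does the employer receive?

By backward induction:
Round 3 (the candidate proposes): the employer will accept anything ≥ 0, so the candidate offers 0 and keeps 100.
Round 2 (the employer proposes): rejecting gives the candidate an expected 0.65 × 100 = 65. The employer offers 65 and keeps 100 − 65 = 35.
Round 1 (the candidate proposes): rejecting gives the employer an expected 0.65 × 35 = 22.75; the candidate offers that and keeps 77.25.

22.75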